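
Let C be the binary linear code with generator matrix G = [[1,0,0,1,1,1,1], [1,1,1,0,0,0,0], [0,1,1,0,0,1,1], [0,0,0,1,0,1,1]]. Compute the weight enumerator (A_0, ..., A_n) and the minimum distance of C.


Weight distribution: A_0 = 1, A_2 = 3, A_3 = 6, A_4 = 1, A_5 = 2, A_6 = 3. Minimum distance d = 2.

Enumerate all 2^4 = 16 messages m ∈ F_2^4.
For each, compute codeword c = mG in F_2^7, then tally its weight.
  m = 0000 → c = 0000000, weight = 0.
  m = 1000 → c = 1001111, weight = 5.
  m = 0100 → c = 1110000, weight = 3.
  m = 1100 → c = 0111111, weight = 6.
  m = 0010 → c = 0110011, weight = 4.
  m = 1010 → c = 1111100, weight = 5.
  m = 0110 → c = 1000011, weight = 3.
  m = 1110 → c = 0001100, weight = 2.
  m = 0001 → c = 0001011, weight = 3.
  m = 1001 → c = 1000100, weight = 2.
  m = 0101 → c = 1111011, weight = 6.
  m = 1101 → c = 0110100, weight = 3.
  m = 0011 → c = 0111000, weight = 3.
  m = 1011 → c = 1110111, weight = 6.
  m = 0111 → c = 1001000, weight = 2.
  m = 1111 → c = 0000111, weight = 3.
Tally weights:
  weight 0: 1 codewords.
  weight 2: 3 codewords.
  weight 3: 6 codewords.
  weight 4: 1 codewords.
  weight 5: 2 codewords.
  weight 6: 3 codewords.
Minimum distance d = smallest w > 0 with A_w > 0 = 2.
Sanity: Σ A_w = 16 = 2^4 = 16 ✓.


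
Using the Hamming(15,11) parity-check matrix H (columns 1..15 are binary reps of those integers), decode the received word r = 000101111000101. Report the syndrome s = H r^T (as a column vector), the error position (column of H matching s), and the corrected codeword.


s = (0, 1, 1, 0)^T, error position = 6, corrected codeword c = 000100111000101

Compute s = H r^T mod 2 one row at a time:
  s_1 = 1 + 1 + 0 + 0 + 0 + 1 + 0 + 1 = 4 ≡ 0 (mod 2).
  s_2 = 1 + 0 + 1 + 1 + 0 + 1 + 0 + 1 = 5 ≡ 1 (mod 2).
  s_3 = 0 + 0 + 1 + 1 + 0 + 0 + 0 + 1 = 3 ≡ 1 (mod 2).
  s_4 = 0 + 0 + 0 + 1 + 1 + 0 + 1 + 1 = 4 ≡ 0 (mod 2).
s = (0, 1, 1, 0)^T — this equals column 6 of H (binary 0110), so error is at position 6.
Correct: flip bit 6 of r = 000101111000101 to get c = 000100111000101.


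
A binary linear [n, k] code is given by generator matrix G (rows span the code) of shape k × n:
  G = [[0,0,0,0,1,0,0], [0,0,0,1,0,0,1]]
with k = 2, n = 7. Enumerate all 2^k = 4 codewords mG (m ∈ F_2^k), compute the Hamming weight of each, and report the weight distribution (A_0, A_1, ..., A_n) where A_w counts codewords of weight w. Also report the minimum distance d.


Weight distribution: A_0 = 1, A_1 = 1, A_2 = 1, A_3 = 1. Minimum distance d = 1.

Enumerate all 2^2 = 4 messages m ∈ F_2^2.
For each, compute codeword c = mG in F_2^7, then tally its weight.
  m = 00 → c = 0000000, weight = 0.
  m = 10 → c = 0000100, weight = 1.
  m = 01 → c = 0001001, weight = 2.
  m = 11 → c = 0001101, weight = 3.
Tally weights:
  weight 0: 1 codewords.
  weight 1: 1 codewords.
  weight 2: 1 codewords.
  weight 3: 1 codewords.
Minimum distance d = smallest w > 0 with A_w > 0 = 1.
Sanity: Σ A_w = 4 = 2^2 = 4 ✓.


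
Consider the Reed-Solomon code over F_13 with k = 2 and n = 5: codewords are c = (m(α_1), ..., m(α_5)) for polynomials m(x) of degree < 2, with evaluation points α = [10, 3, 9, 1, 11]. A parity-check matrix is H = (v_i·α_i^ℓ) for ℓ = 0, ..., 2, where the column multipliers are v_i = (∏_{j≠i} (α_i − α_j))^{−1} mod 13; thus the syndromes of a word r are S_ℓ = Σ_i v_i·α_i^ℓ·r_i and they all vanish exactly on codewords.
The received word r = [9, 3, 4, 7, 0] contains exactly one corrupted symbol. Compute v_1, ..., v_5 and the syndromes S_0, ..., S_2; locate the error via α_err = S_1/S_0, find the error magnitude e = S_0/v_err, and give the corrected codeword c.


S = (10, 9, 12), error at position 1, error magnitude e = 7, c = [2, 3, 4, 7, 0].

Step 1: column multipliers v_i = (∏_{j≠i}(α_i − α_j))^{−1} mod 13.
  i = 1 (α = 10): (10−3)(10−9)(10−1)(10−11) = 7·1·9·(−1) = −63 ≡ 2, so v_1 = 2^{−1} = 7 (mod 13).
  i = 2 (α = 3): (3−10)(3−9)(3−1)(3−11) = (−7)·(−6)·2·(−8) = −672 ≡ 4, so v_2 = 4^{−1} = 10 (mod 13).
  i = 3 (α = 9): (9−10)(9−3)(9−1)(9−11) = (−1)·6·8·(−2) = 96 ≡ 5, so v_3 = 5^{−1} = 8 (mod 13).
  i = 4 (α = 1): (1−10)(1−3)(1−9)(1−11) = (−9)·(−2)·(−8)·(−10) = 1440 ≡ 10, so v_4 = 10^{−1} = 4 (mod 13).
  i = 5 (α = 11): (11−10)(11−3)(11−9)(11−1) = 1·8·2·10 = 160 ≡ 4, so v_5 = 4^{−1} = 10 (mod 13).
  v = [7, 10, 8, 4, 10].
Step 2: syndromes of r = [9, 3, 4, 7, 0] (all sums mod 13).
  S_0 = Σ v_i r_i = 7·9 + 10·3 + 8·4 + 4·7 + 10·0 = 153 ≡ 10.
  S_1 = Σ v_i α_i r_i = 7·10·9 + 10·3·3 + 8·9·4 + 4·1·7 + 10·11·0 = 1036 ≡ 9.
  α_i^2 mod 13 = [9, 9, 3, 1, 4].
  S_2 = Σ v_i α_i^2 r_i = 7·9·9 + 10·9·3 + 8·3·4 + 4·1·7 + 10·4·0 = 961 ≡ 12.
  S = (10, 9, 12) ≠ 0, so r is not a codeword (an error is present).
Step 3: locate the error. For a single error e at position i, S_ℓ = v_i·e·α_i^ℓ, so α_err = S_1/S_0.
  S_0^{−1} = 10^{−1} = 4 (mod 13), so α_err = 9·4 = 36 ≡ 10 = α_1. Error position i = 1.
  Consistency check: S_2/S_1 = 12·3 = 36 ≡ 10 = α_err ✓ (single-error assumption holds).
Step 4: error magnitude e = S_0/v_1 = S_0·∏_{j≠1}(α_1 − α_j) = 10·2 = 20 ≡ 7 (mod 13).
Step 5: correct position 1: c_1 = r_1 − e = 9 − 7 ≡ 2 (mod 13). Hence c = [2, 3, 4, 7, 0].
  Check: interpolating c through the α_i gives m(x) = 9 + 11·x (degree < 2) with m(α_i) = c_i for every i, so c is indeed a codeword.


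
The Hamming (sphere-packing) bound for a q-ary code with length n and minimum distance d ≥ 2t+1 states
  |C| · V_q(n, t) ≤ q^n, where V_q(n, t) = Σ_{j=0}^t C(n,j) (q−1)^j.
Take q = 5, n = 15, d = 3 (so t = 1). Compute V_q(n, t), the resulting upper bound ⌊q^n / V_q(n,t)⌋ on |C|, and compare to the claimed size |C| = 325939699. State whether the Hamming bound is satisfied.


V_q(n, t) = 61, q^n = 30517578125, Hamming bound = 500288165, |C| = 325939699 ≤ bound (satisfied).

Step 1: Compute V_q(n, t) = Σ_{j=0}^1 C(n, j) (q−1)^j.
  j = 0: C(15,0)·(4)^0 = 1·1 = 1.
  j = 1: C(15,1)·(4)^1 = 15·4 = 60.
  V_q(n, t) = 1 + 60 = 61.
Step 2: q^n = 5^15 = 30517578125.
Step 3: Hamming bound ⌊q^n / V_q(n,t)⌋ = ⌊30517578125/61⌋ = 500288165.
Step 4: Compare |C| = 325939699 to 500288165: satisfied.
The claimed |C| lies below the Hamming bound.


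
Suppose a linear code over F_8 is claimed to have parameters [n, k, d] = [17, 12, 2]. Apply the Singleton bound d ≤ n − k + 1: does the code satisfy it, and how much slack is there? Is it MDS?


Singleton RHS = n − k + 1 = 6, slack = 4, bound satisfied, not MDS.

Singleton bound: d ≤ n − k + 1.
Here n = 17, k = 12, so n − k + 1 = 6.
Given d = 2, check d ≤ 6: YES.
Slack = (n − k + 1) − d = 4.
The code is NOT MDS (slack = 4 > 0).
Description: the claimed parameters are [17, 12, 2]_8; such a code would be non-MDS.


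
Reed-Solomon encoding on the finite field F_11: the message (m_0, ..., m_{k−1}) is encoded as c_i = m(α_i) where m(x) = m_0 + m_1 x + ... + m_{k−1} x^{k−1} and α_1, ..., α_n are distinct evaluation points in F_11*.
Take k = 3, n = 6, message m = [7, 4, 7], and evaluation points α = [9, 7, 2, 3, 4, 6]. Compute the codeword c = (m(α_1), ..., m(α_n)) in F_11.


c = [5, 4, 10, 5, 3, 8]

Message polynomial: m(x) = 7 + 4·x + 7·x^2 (mod 11).
For each evaluation point α_i, compute m(α_i) mod 11:
  α_1 = 9: Horner steps 7 → 1 → 5, so m(9) = 5.
  α_2 = 7: Horner steps 7 → 9 → 4, so m(7) = 4.
  α_3 = 2: Horner steps 7 → 7 → 10, so m(2) = 10.
  α_4 = 3: Horner steps 7 → 3 → 5, so m(3) = 5.
  α_5 = 4: Horner steps 7 → 10 → 3, so m(4) = 3.
  α_6 = 6: Horner steps 7 → 2 → 8, so m(6) = 8.
Codeword c = [5, 4, 10, 5, 3, 8] ∈ F_11^6.


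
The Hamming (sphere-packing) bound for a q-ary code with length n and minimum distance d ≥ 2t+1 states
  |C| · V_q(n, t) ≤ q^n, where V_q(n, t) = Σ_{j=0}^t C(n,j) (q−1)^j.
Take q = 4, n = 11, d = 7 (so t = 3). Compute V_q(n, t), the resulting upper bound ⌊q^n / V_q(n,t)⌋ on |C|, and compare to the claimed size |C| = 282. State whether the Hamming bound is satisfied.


V_q(n, t) = 4984, q^n = 4194304, Hamming bound = 841, |C| = 282 ≤ bound (satisfied).

Step 1: Compute V_q(n, t) = Σ_{j=0}^3 C(n, j) (q−1)^j.
  j = 0: C(11,0)·(3)^0 = 1·1 = 1.
  j = 1: C(11,1)·(3)^1 = 11·3 = 33.
  j = 2: C(11,2)·(3)^2 = 55·9 = 495.
  j = 3: C(11,3)·(3)^3 = 165·27 = 4455.
  V_q(n, t) = 1 + 33 + 495 + 4455 = 4984.
Step 2: q^n = 4^11 = 4194304.
Step 3: Hamming bound ⌊q^n / V_q(n,t)⌋ = ⌊4194304/4984⌋ = 841.
Step 4: Compare |C| = 282 to 841: satisfied.
The claimed |C| lies below the Hamming bound.


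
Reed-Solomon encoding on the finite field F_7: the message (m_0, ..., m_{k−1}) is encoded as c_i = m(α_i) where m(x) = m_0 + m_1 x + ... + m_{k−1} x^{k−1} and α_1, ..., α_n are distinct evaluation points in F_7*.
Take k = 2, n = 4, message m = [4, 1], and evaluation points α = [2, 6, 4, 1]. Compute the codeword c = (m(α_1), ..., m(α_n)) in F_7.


c = [6, 3, 1, 5]

Message polynomial: m(x) = 4 + 1·x (mod 7).
For each evaluation point α_i, compute m(α_i) mod 7:
  α_1 = 2: Horner steps 1 → 6, so m(2) = 6.
  α_2 = 6: Horner steps 1 → 3, so m(6) = 3.
  α_3 = 4: Horner steps 1 → 1, so m(4) = 1.
  α_4 = 1: Horner steps 1 → 5, so m(1) = 5.
Codeword c = [6, 3, 1, 5] ∈ F_7^4.


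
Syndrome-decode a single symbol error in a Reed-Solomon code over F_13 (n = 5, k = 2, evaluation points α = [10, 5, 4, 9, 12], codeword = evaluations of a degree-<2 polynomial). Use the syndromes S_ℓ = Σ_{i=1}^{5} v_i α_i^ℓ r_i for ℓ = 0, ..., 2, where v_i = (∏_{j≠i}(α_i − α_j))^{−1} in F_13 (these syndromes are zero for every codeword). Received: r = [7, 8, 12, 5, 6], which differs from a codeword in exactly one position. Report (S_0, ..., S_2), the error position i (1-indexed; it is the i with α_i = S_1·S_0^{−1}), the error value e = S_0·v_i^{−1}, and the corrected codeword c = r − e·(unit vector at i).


S = (9, 12, 3), error at position 1, error magnitude e = 6, c = [1, 8, 12, 5, 6].

Step 1: column multipliers v_i = (∏_{j≠i}(α_i − α_j))^{−1} mod 13.
  i = 1 (α = 10): (10−5)(10−4)(10−9)(10−12) = 5·6·1·(−2) = −60 ≡ 5, so v_1 = 5^{−1} = 8 (mod 13).
  i = 2 (α = 5): (5−10)(5−4)(5−9)(5−12) = (−5)·1·(−4)·(−7) = −140 ≡ 3, so v_2 = 3^{−1} = 9 (mod 13).
  i = 3 (α = 4): (4−10)(4−5)(4−9)(4−12) = (−6)·(−1)·(−5)·(−8) = 240 ≡ 6, so v_3 = 6^{−1} = 11 (mod 13).
  i = 4 (α = 9): (9−10)(9−5)(9−4)(9−12) = (−1)·4·5·(−3) = 60 ≡ 8, so v_4 = 8^{−1} = 5 (mod 13).
  i = 5 (α = 12): (12−10)(12−5)(12−4)(12−9) = 2·7·8·3 = 336 ≡ 11, so v_5 = 11^{−1} = 6 (mod 13).
  v = [8, 9, 11, 5, 6].
Step 2: syndromes of r = [7, 8, 12, 5, 6] (all sums mod 13).
  S_0 = Σ v_i r_i = 8·7 + 9·8 + 11·12 + 5·5 + 6·6 = 321 ≡ 9.
  S_1 = Σ v_i α_i r_i = 8·10·7 + 9·5·8 + 11·4·12 + 5·9·5 + 6·12·6 = 2105 ≡ 12.
  α_i^2 mod 13 = [9, 12, 3, 3, 1].
  S_2 = Σ v_i α_i^2 r_i = 8·9·7 + 9·12·8 + 11·3·12 + 5·3·5 + 6·1·6 = 1875 ≡ 3.
  S = (9, 12, 3) ≠ 0, so r is not a codeword (an error is present).
Step 3: locate the error. For a single error e at position i, S_ℓ = v_i·e·α_i^ℓ, so α_err = S_1/S_0.
  S_0^{−1} = 9^{−1} = 3 (mod 13), so α_err = 12·3 = 36 ≡ 10 = α_1. Error position i = 1.
  Consistency check: S_2/S_1 = 3·12 = 36 ≡ 10 = α_err ✓ (single-error assumption holds).
Step 4: error magnitude e = S_0/v_1 = S_0·∏_{j≠1}(α_1 − α_j) = 9·5 = 45 ≡ 6 (mod 13).
Step 5: correct position 1: c_1 = r_1 − e = 7 − 6 ≡ 1 (mod 13). Hence c = [1, 8, 12, 5, 6].
  Check: interpolating c through the α_i gives m(x) = 2 + 9·x (degree < 2) with m(α_i) = c_i for every i, so c is indeed a codeword.


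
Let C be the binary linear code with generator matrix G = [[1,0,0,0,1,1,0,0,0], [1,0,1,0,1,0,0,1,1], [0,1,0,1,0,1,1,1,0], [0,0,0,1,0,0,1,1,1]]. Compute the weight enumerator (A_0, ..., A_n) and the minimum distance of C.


Weight distribution: A_0 = 1, A_3 = 3, A_4 = 4, A_5 = 4, A_6 = 2, A_7 = 1, A_8 = 1. Minimum distance d = 3.

Enumerate all 2^4 = 16 messages m ∈ F_2^4.
For each, compute codeword c = mG in F_2^9, then tally its weight.
  m = 0000 → c = 000000000, weight = 0.
  m = 1000 → c = 100011000, weight = 3.
  m = 0100 → c = 101010011, weight = 5.
  m = 1100 → c = 001001011, weight = 4.
  m = 0010 → c = 010101110, weight = 5.
  m = 1010 → c = 110110110, weight = 6.
  m = 0110 → c = 111111101, weight = 8.
  m = 1110 → c = 011100101, weight = 5.
  m = 0001 → c = 000100111, weight = 4.
  m = 1001 → c = 100111111, weight = 7.
  m = 0101 → c = 101110100, weight = 5.
  m = 1101 → c = 001101100, weight = 4.
  m = 0011 → c = 010001001, weight = 3.
  m = 1011 → c = 110010001, weight = 4.
  m = 0111 → c = 111011010, weight = 6.
  m = 1111 → c = 011000010, weight = 3.
Tally weights:
  weight 0: 1 codewords.
  weight 3: 3 codewords.
  weight 4: 4 codewords.
  weight 5: 4 codewords.
  weight 6: 2 codewords.
  weight 7: 1 codewords.
  weight 8: 1 codewords.
Minimum distance d = smallest w > 0 with A_w > 0 = 3.
Sanity: Σ A_w = 16 = 2^4 = 16 ✓.


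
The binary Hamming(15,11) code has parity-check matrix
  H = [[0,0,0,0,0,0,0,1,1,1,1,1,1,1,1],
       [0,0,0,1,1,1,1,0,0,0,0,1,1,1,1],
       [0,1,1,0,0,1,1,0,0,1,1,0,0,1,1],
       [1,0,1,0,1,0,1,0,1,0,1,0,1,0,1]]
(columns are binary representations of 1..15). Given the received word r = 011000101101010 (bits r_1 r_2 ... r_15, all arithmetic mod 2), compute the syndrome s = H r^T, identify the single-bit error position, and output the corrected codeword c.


s = (0, 1, 1, 1)^T, error position = 7, corrected codeword c = 011000001101010

Compute s = H r^T mod 2 one row at a time:
  s_1 = 0 + 1 + 1 + 0 + 1 + 0 + 1 + 0 = 4 ≡ 0 (mod 2).
  s_2 = 0 + 0 + 0 + 1 + 1 + 0 + 1 + 0 = 3 ≡ 1 (mod 2).
  s_3 = 1 + 1 + 0 + 1 + 1 + 0 + 1 + 0 = 5 ≡ 1 (mod 2).
  s_4 = 0 + 1 + 0 + 1 + 1 + 0 + 0 + 0 = 3 ≡ 1 (mod 2).
s = (0, 1, 1, 1)^T — this equals column 7 of H (binary 0111), so error is at position 7.
Correct: flip bit 7 of r = 011000101101010 to get c = 011000001101010.


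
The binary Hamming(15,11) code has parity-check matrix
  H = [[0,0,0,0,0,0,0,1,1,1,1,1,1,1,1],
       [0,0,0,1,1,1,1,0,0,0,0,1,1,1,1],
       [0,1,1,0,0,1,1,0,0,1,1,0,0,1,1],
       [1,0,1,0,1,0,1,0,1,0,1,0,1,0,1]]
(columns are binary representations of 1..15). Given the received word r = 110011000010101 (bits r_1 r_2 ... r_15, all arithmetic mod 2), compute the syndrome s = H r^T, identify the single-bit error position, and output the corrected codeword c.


s = (1, 0, 0, 1)^T, error position = 9, corrected codeword c = 110011001010101

Compute s = H r^T mod 2 one row at a time:
  s_1 = 0 + 0 + 0 + 1 + 0 + 1 + 0 + 1 = 3 ≡ 1 (mod 2).
  s_2 = 0 + 1 + 1 + 0 + 0 + 1 + 0 + 1 = 4 ≡ 0 (mod 2).
  s_3 = 1 + 0 + 1 + 0 + 0 + 1 + 0 + 1 = 4 ≡ 0 (mod 2).
  s_4 = 1 + 0 + 1 + 0 + 0 + 1 + 1 + 1 = 5 ≡ 1 (mod 2).
s = (1, 0, 0, 1)^T — this equals column 9 of H (binary 1001), so error is at position 9.
Correct: flip bit 9 of r = 110011000010101 to get c = 110011001010101.


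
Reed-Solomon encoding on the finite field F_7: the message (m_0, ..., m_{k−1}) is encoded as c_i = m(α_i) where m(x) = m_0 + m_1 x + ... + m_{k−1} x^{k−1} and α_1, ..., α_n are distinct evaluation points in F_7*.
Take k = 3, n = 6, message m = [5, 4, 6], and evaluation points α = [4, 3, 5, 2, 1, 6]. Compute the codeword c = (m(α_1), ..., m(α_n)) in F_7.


c = [5, 1, 0, 2, 1, 0]

Message polynomial: m(x) = 5 + 4·x + 6·x^2 (mod 7).
For each evaluation point α_i, compute m(α_i) mod 7:
  α_1 = 4: Horner steps 6 → 0 → 5, so m(4) = 5.
  α_2 = 3: Horner steps 6 → 1 → 1, so m(3) = 1.
  α_3 = 5: Horner steps 6 → 6 → 0, so m(5) = 0.
  α_4 = 2: Horner steps 6 → 2 → 2, so m(2) = 2.
  α_5 = 1: Horner steps 6 → 3 → 1, so m(1) = 1.
  α_6 = 6: Horner steps 6 → 5 → 0, so m(6) = 0.
Codeword c = [5, 1, 0, 2, 1, 0] ∈ F_7^6.


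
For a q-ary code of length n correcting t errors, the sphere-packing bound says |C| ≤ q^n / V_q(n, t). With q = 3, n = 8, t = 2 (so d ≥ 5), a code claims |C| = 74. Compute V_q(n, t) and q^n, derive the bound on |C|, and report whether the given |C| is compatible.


V_q(n, t) = 129, q^n = 6561, Hamming bound = 50, |C| = 74 > bound (violated).

Step 1: Compute V_q(n, t) = Σ_{j=0}^2 C(n, j) (q−1)^j.
  j = 0: C(8,0)·(2)^0 = 1·1 = 1.
  j = 1: C(8,1)·(2)^1 = 8·2 = 16.
  j = 2: C(8,2)·(2)^2 = 28·4 = 112.
  V_q(n, t) = 1 + 16 + 112 = 129.
Step 2: q^n = 3^8 = 6561.
Step 3: Hamming bound ⌊q^n / V_q(n,t)⌋ = ⌊6561/129⌋ = 50.
Step 4: Compare |C| = 74 to 50: violated.
The claimed |C| lies above the Hamming bound, so no 3-ary code of length 8 with d ≥ 5 can have 74 codewords.


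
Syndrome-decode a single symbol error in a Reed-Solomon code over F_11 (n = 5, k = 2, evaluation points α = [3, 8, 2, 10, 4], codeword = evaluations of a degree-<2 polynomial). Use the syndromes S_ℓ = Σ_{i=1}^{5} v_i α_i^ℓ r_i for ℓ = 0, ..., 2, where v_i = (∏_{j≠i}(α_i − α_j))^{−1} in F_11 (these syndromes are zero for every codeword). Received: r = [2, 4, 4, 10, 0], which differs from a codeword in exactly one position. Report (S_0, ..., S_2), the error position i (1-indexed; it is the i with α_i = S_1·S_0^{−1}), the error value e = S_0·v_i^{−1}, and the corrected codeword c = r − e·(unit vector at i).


S = (6, 4, 10), error at position 2, error magnitude e = 1, c = [2, 3, 4, 10, 0].

Step 1: column multipliers v_i = (∏_{j≠i}(α_i − α_j))^{−1} mod 11.
  i = 1 (α = 3): (3−8)(3−2)(3−10)(3−4) = (−5)·1·(−7)·(−1) = −35 ≡ 9, so v_1 = 9^{−1} = 5 (mod 11).
  i = 2 (α = 8): (8−3)(8−2)(8−10)(8−4) = 5·6·(−2)·4 = −240 ≡ 2, so v_2 = 2^{−1} = 6 (mod 11).
  i = 3 (α = 2): (2−3)(2−8)(2−10)(2−4) = (−1)·(−6)·(−8)·(−2) = 96 ≡ 8, so v_3 = 8^{−1} = 7 (mod 11).
  i = 4 (α = 10): (10−3)(10−8)(10−2)(10−4) = 7·2·8·6 = 672 ≡ 1, so v_4 = 1^{−1} = 1 (mod 11).
  i = 5 (α = 4): (4−3)(4−8)(4−2)(4−10) = 1·(−4)·2·(−6) = 48 ≡ 4, so v_5 = 4^{−1} = 3 (mod 11).
  v = [5, 6, 7, 1, 3].
Step 2: syndromes of r = [2, 4, 4, 10, 0] (all sums mod 11).
  S_0 = Σ v_i r_i = 5·2 + 6·4 + 7·4 + 1·10 + 3·0 = 72 ≡ 6.
  S_1 = Σ v_i α_i r_i = 5·3·2 + 6·8·4 + 7·2·4 + 1·10·10 + 3·4·0 = 378 ≡ 4.
  α_i^2 mod 11 = [9, 9, 4, 1, 5].
  S_2 = Σ v_i α_i^2 r_i = 5·9·2 + 6·9·4 + 7·4·4 + 1·1·10 + 3·5·0 = 428 ≡ 10.
  S = (6, 4, 10) ≠ 0, so r is not a codeword (an error is present).
Step 3: locate the error. For a single error e at position i, S_ℓ = v_i·e·α_i^ℓ, so α_err = S_1/S_0.
  S_0^{−1} = 6^{−1} = 2 (mod 11), so α_err = 4·2 = 8 ≡ 8 = α_2. Error position i = 2.
  Consistency check: S_2/S_1 = 10·3 = 30 ≡ 8 = α_err ✓ (single-error assumption holds).
Step 4: error magnitude e = S_0/v_2 = S_0·∏_{j≠2}(α_2 − α_j) = 6·2 = 12 ≡ 1 (mod 11).
Step 5: correct position 2: c_2 = r_2 − e = 4 − 1 ≡ 3 (mod 11). Hence c = [2, 3, 4, 10, 0].
  Check: interpolating c through the α_i gives m(x) = 8 + 9·x (degree < 2) with m(α_i) = c_i for every i, so c is indeed a codeword.


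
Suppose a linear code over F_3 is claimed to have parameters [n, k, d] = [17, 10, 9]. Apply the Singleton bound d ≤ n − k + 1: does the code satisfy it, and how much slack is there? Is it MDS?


Singleton RHS = n − k + 1 = 8, slack = -1, bound violated (no such code; not MDS).

Singleton bound: d ≤ n − k + 1.
Here n = 17, k = 10, so n − k + 1 = 8.
Given d = 9, check d ≤ 8: NO.
Slack = (n − k + 1) − d = -1.
The slack is negative: d = 9 exceeds n − k + 1 = 8 by 1, so the Singleton bound is violated and no linear [17, 10, 9]_3 code can exist. In particular it is not MDS (MDS requires d = n − k + 1 exactly).
Description: the claimed parameters are [17, 10, 9]_3; such a code would be impossible (violates the Singleton bound).


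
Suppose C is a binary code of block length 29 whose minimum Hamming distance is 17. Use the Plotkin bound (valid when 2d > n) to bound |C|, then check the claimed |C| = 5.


Plotkin bound M ≤ 6; given |C| = 5 ≤ bound (satisfied).

Check applicability: 2d = 34, n = 29.
2d − n = 5 > 0, so Plotkin applies.
Compute d/(2d−n) = 17/5 ≈ 3.4000.
⌊d/(2d−n)⌋ = 3.
Plotkin bound: M ≤ 2·3 = 6.
Given |C| = 5, check: satisfied.
This |C| is below the Plotkin bound.


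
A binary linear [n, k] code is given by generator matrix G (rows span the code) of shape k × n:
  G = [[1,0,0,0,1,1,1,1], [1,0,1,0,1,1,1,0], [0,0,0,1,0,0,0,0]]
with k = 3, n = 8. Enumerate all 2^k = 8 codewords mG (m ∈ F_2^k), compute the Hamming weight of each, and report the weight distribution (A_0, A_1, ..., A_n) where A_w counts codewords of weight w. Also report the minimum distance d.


Weight distribution: A_0 = 1, A_1 = 1, A_2 = 1, A_3 = 1, A_5 = 2, A_6 = 2. Minimum distance d = 1.

Enumerate all 2^3 = 8 messages m ∈ F_2^3.
For each, compute codeword c = mG in F_2^8, then tally its weight.
  m = 000 → c = 00000000, weight = 0.
  m = 100 → c = 10001111, weight = 5.
  m = 010 → c = 10101110, weight = 5.
  m = 110 → c = 00100001, weight = 2.
  m = 001 → c = 00010000, weight = 1.
  m = 101 → c = 10011111, weight = 6.
  m = 011 → c = 10111110, weight = 6.
  m = 111 → c = 00110001, weight = 3.
Tally weights:
  weight 0: 1 codewords.
  weight 1: 1 codewords.
  weight 2: 1 codewords.
  weight 3: 1 codewords.
  weight 5: 2 codewords.
  weight 6: 2 codewords.
Minimum distance d = smallest w > 0 with A_w > 0 = 1.
Sanity: Σ A_w = 8 = 2^3 = 8 ✓.


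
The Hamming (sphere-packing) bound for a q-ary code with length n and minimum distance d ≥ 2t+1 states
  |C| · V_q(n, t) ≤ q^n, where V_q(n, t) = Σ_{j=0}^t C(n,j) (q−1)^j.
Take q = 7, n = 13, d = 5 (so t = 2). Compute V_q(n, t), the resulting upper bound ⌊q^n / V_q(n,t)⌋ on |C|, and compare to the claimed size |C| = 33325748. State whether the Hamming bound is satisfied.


V_q(n, t) = 2887, q^n = 96889010407, Hamming bound = 33560446, |C| = 33325748 ≤ bound (satisfied).

Step 1: Compute V_q(n, t) = Σ_{j=0}^2 C(n, j) (q−1)^j.
  j = 0: C(13,0)·(6)^0 = 1·1 = 1.
  j = 1: C(13,1)·(6)^1 = 13·6 = 78.
  j = 2: C(13,2)·(6)^2 = 78·36 = 2808.
  V_q(n, t) = 1 + 78 + 2808 = 2887.
Step 2: q^n = 7^13 = 96889010407.
Step 3: Hamming bound ⌊q^n / V_q(n,t)⌋ = ⌊96889010407/2887⌋ = 33560446.
Step 4: Compare |C| = 33325748 to 33560446: satisfied.
The claimed |C| lies below the Hamming bound.


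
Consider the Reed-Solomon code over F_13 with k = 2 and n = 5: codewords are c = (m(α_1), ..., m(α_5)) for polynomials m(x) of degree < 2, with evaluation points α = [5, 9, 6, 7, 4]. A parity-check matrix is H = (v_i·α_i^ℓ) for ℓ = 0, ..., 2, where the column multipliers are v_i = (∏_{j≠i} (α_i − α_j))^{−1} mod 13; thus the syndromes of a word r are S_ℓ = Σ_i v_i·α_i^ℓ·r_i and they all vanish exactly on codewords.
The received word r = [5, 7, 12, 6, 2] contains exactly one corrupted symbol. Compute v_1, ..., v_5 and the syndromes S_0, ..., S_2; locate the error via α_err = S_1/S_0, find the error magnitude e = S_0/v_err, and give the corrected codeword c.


S = (1, 4, 3), error at position 5, error magnitude e = 4, c = [5, 7, 12, 6, 11].

Step 1: column multipliers v_i = (∏_{j≠i}(α_i − α_j))^{−1} mod 13.
  i = 1 (α = 5): (5−9)(5−6)(5−7)(5−4) = (−4)·(−1)·(−2)·1 = −8 ≡ 5, so v_1 = 5^{−1} = 8 (mod 13).
  i = 2 (α = 9): (9−5)(9−6)(9−7)(9−4) = 4·3·2·5 = 120 ≡ 3, so v_2 = 3^{−1} = 9 (mod 13).
  i = 3 (α = 6): (6−5)(6−9)(6−7)(6−4) = 1·(−3)·(−1)·2 = 6 ≡ 6, so v_3 = 6^{−1} = 11 (mod 13).
  i = 4 (α = 7): (7−5)(7−9)(7−6)(7−4) = 2·(−2)·1·3 = −12 ≡ 1, so v_4 = 1^{−1} = 1 (mod 13).
  i = 5 (α = 4): (4−5)(4−9)(4−6)(4−7) = (−1)·(−5)·(−2)·(−3) = 30 ≡ 4, so v_5 = 4^{−1} = 10 (mod 13).
  v = [8, 9, 11, 1, 10].
Step 2: syndromes of r = [5, 7, 12, 6, 2] (all sums mod 13).
  S_0 = Σ v_i r_i = 8·5 + 9·7 + 11·12 + 1·6 + 10·2 = 261 ≡ 1.
  S_1 = Σ v_i α_i r_i = 8·5·5 + 9·9·7 + 11·6·12 + 1·7·6 + 10·4·2 = 1681 ≡ 4.
  α_i^2 mod 13 = [12, 3, 10, 10, 3].
  S_2 = Σ v_i α_i^2 r_i = 8·12·5 + 9·3·7 + 11·10·12 + 1·10·6 + 10·3·2 = 2109 ≡ 3.
  S = (1, 4, 3) ≠ 0, so r is not a codeword (an error is present).
Step 3: locate the error. For a single error e at position i, S_ℓ = v_i·e·α_i^ℓ, so α_err = S_1/S_0.
  S_0^{−1} = 1^{−1} = 1 (mod 13), so α_err = 4·1 = 4 ≡ 4 = α_5. Error position i = 5.
  Consistency check: S_2/S_1 = 3·10 = 30 ≡ 4 = α_err ✓ (single-error assumption holds).
Step 4: error magnitude e = S_0/v_5 = S_0·∏_{j≠5}(α_5 − α_j) = 1·4 = 4 ≡ 4 (mod 13).
Step 5: correct position 5: c_5 = r_5 − e = 2 − 4 ≡ 11 (mod 13). Hence c = [5, 7, 12, 6, 11].
  Check: interpolating c through the α_i gives m(x) = 9 + 7·x (degree < 2) with m(α_i) = c_i for every i, so c is indeed a codeword.


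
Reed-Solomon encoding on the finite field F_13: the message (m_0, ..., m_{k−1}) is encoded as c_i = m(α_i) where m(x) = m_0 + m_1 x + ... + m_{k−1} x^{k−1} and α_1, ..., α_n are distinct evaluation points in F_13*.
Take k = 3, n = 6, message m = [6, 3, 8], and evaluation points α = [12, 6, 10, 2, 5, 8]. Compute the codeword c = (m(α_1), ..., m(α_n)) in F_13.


c = [11, 0, 4, 5, 0, 9]

Message polynomial: m(x) = 6 + 3·x + 8·x^2 (mod 13).
For each evaluation point α_i, compute m(α_i) mod 13:
  α_1 = 12: Horner steps 8 → 8 → 11, so m(12) = 11.
  α_2 = 6: Horner steps 8 → 12 → 0, so m(6) = 0.
  α_3 = 10: Horner steps 8 → 5 → 4, so m(10) = 4.
  α_4 = 2: Horner steps 8 → 6 → 5, so m(2) = 5.
  α_5 = 5: Horner steps 8 → 4 → 0, so m(5) = 0.
  α_6 = 8: Horner steps 8 → 2 → 9, so m(8) = 9.
Codeword c = [11, 0, 4, 5, 0, 9] ∈ F_13^6.


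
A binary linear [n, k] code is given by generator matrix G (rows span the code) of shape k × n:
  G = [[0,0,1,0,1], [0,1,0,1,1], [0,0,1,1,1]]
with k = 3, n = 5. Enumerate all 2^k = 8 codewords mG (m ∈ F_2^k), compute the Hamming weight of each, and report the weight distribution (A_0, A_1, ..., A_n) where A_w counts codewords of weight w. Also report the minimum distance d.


Weight distribution: A_0 = 1, A_1 = 1, A_2 = 3, A_3 = 3. Minimum distance d = 1.

Enumerate all 2^3 = 8 messages m ∈ F_2^3.
For each, compute codeword c = mG in F_2^5, then tally its weight.
  m = 000 → c = 00000, weight = 0.
  m = 100 → c = 00101, weight = 2.
  m = 010 → c = 01011, weight = 3.
  m = 110 → c = 01110, weight = 3.
  m = 001 → c = 00111, weight = 3.
  m = 101 → c = 00010, weight = 1.
  m = 011 → c = 01100, weight = 2.
  m = 111 → c = 01001, weight = 2.
Tally weights:
  weight 0: 1 codewords.
  weight 1: 1 codewords.
  weight 2: 3 codewords.
  weight 3: 3 codewords.
Minimum distance d = smallest w > 0 with A_w > 0 = 1.
Sanity: Σ A_w = 8 = 2^3 = 8 ✓.


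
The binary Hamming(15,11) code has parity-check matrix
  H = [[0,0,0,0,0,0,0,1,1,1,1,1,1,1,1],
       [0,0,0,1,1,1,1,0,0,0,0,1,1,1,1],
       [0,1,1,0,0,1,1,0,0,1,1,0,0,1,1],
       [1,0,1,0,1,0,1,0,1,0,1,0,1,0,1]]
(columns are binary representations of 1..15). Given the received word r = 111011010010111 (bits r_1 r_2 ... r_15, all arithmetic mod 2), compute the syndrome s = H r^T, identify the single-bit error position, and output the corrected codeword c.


s = (1, 1, 0, 0)^T, error position = 12, corrected codeword c = 111011010011111

Compute s = H r^T mod 2 one row at a time:
  s_1 = 1 + 0 + 0 + 1 + 0 + 1 + 1 + 1 = 5 ≡ 1 (mod 2).
  s_2 = 0 + 1 + 1 + 0 + 0 + 1 + 1 + 1 = 5 ≡ 1 (mod 2).
  s_3 = 1 + 1 + 1 + 0 + 0 + 1 + 1 + 1 = 6 ≡ 0 (mod 2).
  s_4 = 1 + 1 + 1 + 0 + 0 + 1 + 1 + 1 = 6 ≡ 0 (mod 2).
s = (1, 1, 0, 0)^T — this equals column 12 of H (binary 1100), so error is at position 12.
Correct: flip bit 12 of r = 111011010010111 to get c = 111011010011111.


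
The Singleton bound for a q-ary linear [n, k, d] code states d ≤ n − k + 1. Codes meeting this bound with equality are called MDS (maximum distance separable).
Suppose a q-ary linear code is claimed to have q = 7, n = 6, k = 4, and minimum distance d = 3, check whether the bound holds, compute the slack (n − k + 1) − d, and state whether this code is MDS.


Singleton RHS = n − k + 1 = 3, slack = 0, bound satisfied, MDS.

Singleton bound: d ≤ n − k + 1.
Here n = 6, k = 4, so n − k + 1 = 3.
Given d = 3, check d ≤ 3: YES.
Slack = (n − k + 1) − d = 0.
The code is MDS (slack = 0).
Description: the claimed parameters are [6, 4, 3]_7; such a code would be MDS (meets Singleton bound).


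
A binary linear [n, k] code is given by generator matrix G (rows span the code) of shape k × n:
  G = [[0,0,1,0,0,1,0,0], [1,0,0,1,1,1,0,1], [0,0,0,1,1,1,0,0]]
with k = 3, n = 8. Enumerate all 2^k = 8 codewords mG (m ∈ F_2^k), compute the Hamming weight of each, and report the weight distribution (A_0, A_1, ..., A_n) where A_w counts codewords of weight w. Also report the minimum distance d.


Weight distribution: A_0 = 1, A_2 = 2, A_3 = 2, A_4 = 1, A_5 = 2. Minimum distance d = 2.

Enumerate all 2^3 = 8 messages m ∈ F_2^3.
For each, compute codeword c = mG in F_2^8, then tally its weight.
  m = 000 → c = 00000000, weight = 0.
  m = 100 → c = 00100100, weight = 2.
  m = 010 → c = 10011101, weight = 5.
  m = 110 → c = 10111001, weight = 5.
  m = 001 → c = 00011100, weight = 3.
  m = 101 → c = 00111000, weight = 3.
  m = 011 → c = 10000001, weight = 2.
  m = 111 → c = 10100101, weight = 4.
Tally weights:
  weight 0: 1 codewords.
  weight 2: 2 codewords.
  weight 3: 2 codewords.
  weight 4: 1 codewords.
  weight 5: 2 codewords.
Minimum distance d = smallest w > 0 with A_w > 0 = 2.
Sanity: Σ A_w = 8 = 2^3 = 8 ✓.


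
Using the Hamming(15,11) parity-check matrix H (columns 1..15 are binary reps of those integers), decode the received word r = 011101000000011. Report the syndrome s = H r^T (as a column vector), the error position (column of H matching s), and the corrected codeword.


s = (0, 0, 1, 0)^T, error position = 2, corrected codeword c = 001101000000011

Compute s = H r^T mod 2 one row at a time:
  s_1 = 0 + 0 + 0 + 0 + 0 + 0 + 1 + 1 = 2 ≡ 0 (mod 2).
  s_2 = 1 + 0 + 1 + 0 + 0 + 0 + 1 + 1 = 4 ≡ 0 (mod 2).
  s_3 = 1 + 1 + 1 + 0 + 0 + 0 + 1 + 1 = 5 ≡ 1 (mod 2).
  s_4 = 0 + 1 + 0 + 0 + 0 + 0 + 0 + 1 = 2 ≡ 0 (mod 2).
s = (0, 0, 1, 0)^T — this equals column 2 of H (binary 0010), so error is at position 2.
Correct: flip bit 2 of r = 011101000000011 to get c = 001101000000011.


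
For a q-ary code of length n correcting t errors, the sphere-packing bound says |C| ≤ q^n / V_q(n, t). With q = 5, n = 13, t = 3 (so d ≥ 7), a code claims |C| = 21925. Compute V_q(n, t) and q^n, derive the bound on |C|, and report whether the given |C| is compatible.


V_q(n, t) = 19605, q^n = 1220703125, Hamming bound = 62264, |C| = 21925 ≤ bound (satisfied).

Step 1: Compute V_q(n, t) = Σ_{j=0}^3 C(n, j) (q−1)^j.
  j = 0: C(13,0)·(4)^0 = 1·1 = 1.
  j = 1: C(13,1)·(4)^1 = 13·4 = 52.
  j = 2: C(13,2)·(4)^2 = 78·16 = 1248.
  j = 3: C(13,3)·(4)^3 = 286·64 = 18304.
  V_q(n, t) = 1 + 52 + 1248 + 18304 = 19605.
Step 2: q^n = 5^13 = 1220703125.
Step 3: Hamming bound ⌊q^n / V_q(n,t)⌋ = ⌊1220703125/19605⌋ = 62264.
Step 4: Compare |C| = 21925 to 62264: satisfied.
The claimed |C| lies below the Hamming bound.


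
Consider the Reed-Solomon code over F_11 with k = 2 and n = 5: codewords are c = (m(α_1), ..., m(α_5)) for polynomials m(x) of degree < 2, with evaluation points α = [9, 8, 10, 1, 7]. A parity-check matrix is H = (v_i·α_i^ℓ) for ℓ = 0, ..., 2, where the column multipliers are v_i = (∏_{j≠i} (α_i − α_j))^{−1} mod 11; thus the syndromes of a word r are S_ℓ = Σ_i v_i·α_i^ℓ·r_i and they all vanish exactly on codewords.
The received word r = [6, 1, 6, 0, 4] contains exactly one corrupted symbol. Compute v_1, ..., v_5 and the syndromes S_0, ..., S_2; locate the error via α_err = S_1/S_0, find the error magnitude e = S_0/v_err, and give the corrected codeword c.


S = (5, 1, 9), error at position 1, error magnitude e = 8, c = [9, 1, 6, 0, 4].

Step 1: column multipliers v_i = (∏_{j≠i}(α_i − α_j))^{−1} mod 11.
  i = 1 (α = 9): (9−8)(9−10)(9−1)(9−7) = 1·(−1)·8·2 = −16 ≡ 6, so v_1 = 6^{−1} = 2 (mod 11).
  i = 2 (α = 8): (8−9)(8−10)(8−1)(8−7) = (−1)·(−2)·7·1 = 14 ≡ 3, so v_2 = 3^{−1} = 4 (mod 11).
  i = 3 (α = 10): (10−9)(10−8)(10−1)(10−7) = 1·2·9·3 = 54 ≡ 10, so v_3 = 10^{−1} = 10 (mod 11).
  i = 4 (α = 1): (1−9)(1−8)(1−10)(1−7) = (−8)·(−7)·(−9)·(−6) = 3024 ≡ 10, so v_4 = 10^{−1} = 10 (mod 11).
  i = 5 (α = 7): (7−9)(7−8)(7−10)(7−1) = (−2)·(−1)·(−3)·6 = −36 ≡ 8, so v_5 = 8^{−1} = 7 (mod 11).
  v = [2, 4, 10, 10, 7].
Step 2: syndromes of r = [6, 1, 6, 0, 4] (all sums mod 11).
  S_0 = Σ v_i r_i = 2·6 + 4·1 + 10·6 + 10·0 + 7·4 = 104 ≡ 5.
  S_1 = Σ v_i α_i r_i = 2·9·6 + 4·8·1 + 10·10·6 + 10·1·0 + 7·7·4 = 936 ≡ 1.
  α_i^2 mod 11 = [4, 9, 1, 1, 5].
  S_2 = Σ v_i α_i^2 r_i = 2·4·6 + 4·9·1 + 10·1·6 + 10·1·0 + 7·5·4 = 284 ≡ 9.
  S = (5, 1, 9) ≠ 0, so r is not a codeword (an error is present).
Step 3: locate the error. For a single error e at position i, S_ℓ = v_i·e·α_i^ℓ, so α_err = S_1/S_0.
  S_0^{−1} = 5^{−1} = 9 (mod 11), so α_err = 1·9 = 9 ≡ 9 = α_1. Error position i = 1.
  Consistency check: S_2/S_1 = 9·1 = 9 ≡ 9 = α_err ✓ (single-error assumption holds).
Step 4: error magnitude e = S_0/v_1 = S_0·∏_{j≠1}(α_1 − α_j) = 5·6 = 30 ≡ 8 (mod 11).
Step 5: correct position 1: c_1 = r_1 − e = 6 − 8 ≡ 9 (mod 11). Hence c = [9, 1, 6, 0, 4].
  Check: interpolating c through the α_i gives m(x) = 3 + 8·x (degree < 2) with m(α_i) = c_i for every i, so c is indeed a codeword.


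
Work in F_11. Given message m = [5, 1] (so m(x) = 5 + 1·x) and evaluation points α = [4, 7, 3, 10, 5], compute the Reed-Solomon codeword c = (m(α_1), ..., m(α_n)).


c = [9, 1, 8, 4, 10]

Message polynomial: m(x) = 5 + 1·x (mod 11).
For each evaluation point α_i, compute m(α_i) mod 11:
  α_1 = 4: Horner steps 1 → 9, so m(4) = 9.
  α_2 = 7: Horner steps 1 → 1, so m(7) = 1.
  α_3 = 3: Horner steps 1 → 8, so m(3) = 8.
  α_4 = 10: Horner steps 1 → 4, so m(10) = 4.
  α_5 = 5: Horner steps 1 → 10, so m(5) = 10.
Codeword c = [9, 1, 8, 4, 10] ∈ F_11^5.


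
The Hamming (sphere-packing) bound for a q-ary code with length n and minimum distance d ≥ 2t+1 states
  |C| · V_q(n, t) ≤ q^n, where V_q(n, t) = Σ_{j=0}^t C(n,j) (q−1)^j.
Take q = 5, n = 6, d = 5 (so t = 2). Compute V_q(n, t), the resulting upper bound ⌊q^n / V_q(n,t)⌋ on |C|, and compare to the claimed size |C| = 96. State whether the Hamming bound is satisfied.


V_q(n, t) = 265, q^n = 15625, Hamming bound = 58, |C| = 96 > bound (violated).

Step 1: Compute V_q(n, t) = Σ_{j=0}^2 C(n, j) (q−1)^j.
  j = 0: C(6,0)·(4)^0 = 1·1 = 1.
  j = 1: C(6,1)·(4)^1 = 6·4 = 24.
  j = 2: C(6,2)·(4)^2 = 15·16 = 240.
  V_q(n, t) = 1 + 24 + 240 = 265.
Step 2: q^n = 5^6 = 15625.
Step 3: Hamming bound ⌊q^n / V_q(n,t)⌋ = ⌊15625/265⌋ = 58.
Step 4: Compare |C| = 96 to 58: violated.
The claimed |C| lies above the Hamming bound, so no 5-ary code of length 6 with d ≥ 5 can have 96 codewords.


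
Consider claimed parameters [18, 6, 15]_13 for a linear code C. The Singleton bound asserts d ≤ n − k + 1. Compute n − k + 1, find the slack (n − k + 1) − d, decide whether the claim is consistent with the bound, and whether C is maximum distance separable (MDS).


Singleton RHS = n − k + 1 = 13, slack = -2, bound violated (no such code; not MDS).

Singleton bound: d ≤ n − k + 1.
Here n = 18, k = 6, so n − k + 1 = 13.
Given d = 15, check d ≤ 13: NO.
Slack = (n − k + 1) − d = -2.
The slack is negative: d = 15 exceeds n − k + 1 = 13 by 2, so the Singleton bound is violated and no linear [18, 6, 15]_13 code can exist. In particular it is not MDS (MDS requires d = n − k + 1 exactly).
Description: the claimed parameters are [18, 6, 15]_13; such a code would be impossible (violates the Singleton bound).


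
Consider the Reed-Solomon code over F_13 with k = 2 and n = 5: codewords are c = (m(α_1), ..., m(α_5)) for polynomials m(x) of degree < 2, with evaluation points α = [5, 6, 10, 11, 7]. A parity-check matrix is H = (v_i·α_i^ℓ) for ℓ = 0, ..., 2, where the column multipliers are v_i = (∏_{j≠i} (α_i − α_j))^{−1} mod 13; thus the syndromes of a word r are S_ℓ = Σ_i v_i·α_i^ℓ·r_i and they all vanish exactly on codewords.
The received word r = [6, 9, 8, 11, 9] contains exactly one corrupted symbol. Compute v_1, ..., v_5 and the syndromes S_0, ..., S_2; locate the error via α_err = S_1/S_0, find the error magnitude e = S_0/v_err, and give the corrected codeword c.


S = (8, 4, 2), error at position 5, error magnitude e = 10, c = [6, 9, 8, 11, 12].

Step 1: column multipliers v_i = (∏_{j≠i}(α_i − α_j))^{−1} mod 13.
  i = 1 (α = 5): (5−6)(5−10)(5−11)(5−7) = (−1)·(−5)·(−6)·(−2) = 60 ≡ 8, so v_1 = 8^{−1} = 5 (mod 13).
  i = 2 (α = 6): (6−5)(6−10)(6−11)(6−7) = 1·(−4)·(−5)·(−1) = −20 ≡ 6, so v_2 = 6^{−1} = 11 (mod 13).
  i = 3 (α = 10): (10−5)(10−6)(10−11)(10−7) = 5·4·(−1)·3 = −60 ≡ 5, so v_3 = 5^{−1} = 8 (mod 13).
  i = 4 (α = 11): (11−5)(11−6)(11−10)(11−7) = 6·5·1·4 = 120 ≡ 3, so v_4 = 3^{−1} = 9 (mod 13).
  i = 5 (α = 7): (7−5)(7−6)(7−10)(7−11) = 2·1·(−3)·(−4) = 24 ≡ 11, so v_5 = 11^{−1} = 6 (mod 13).
  v = [5, 11, 8, 9, 6].
Step 2: syndromes of r = [6, 9, 8, 11, 9] (all sums mod 13).
  S_0 = Σ v_i r_i = 5·6 + 11·9 + 8·8 + 9·11 + 6·9 = 346 ≡ 8.
  S_1 = Σ v_i α_i r_i = 5·5·6 + 11·6·9 + 8·10·8 + 9·11·11 + 6·7·9 = 2851 ≡ 4.
  α_i^2 mod 13 = [12, 10, 9, 4, 10].
  S_2 = Σ v_i α_i^2 r_i = 5·12·6 + 11·10·9 + 8·9·8 + 9·4·11 + 6·10·9 = 2862 ≡ 2.
  S = (8, 4, 2) ≠ 0, so r is not a codeword (an error is present).
Step 3: locate the error. For a single error e at position i, S_ℓ = v_i·e·α_i^ℓ, so α_err = S_1/S_0.
  S_0^{−1} = 8^{−1} = 5 (mod 13), so α_err = 4·5 = 20 ≡ 7 = α_5. Error position i = 5.
  Consistency check: S_2/S_1 = 2·10 = 20 ≡ 7 = α_err ✓ (single-error assumption holds).
Step 4: error magnitude e = S_0/v_5 = S_0·∏_{j≠5}(α_5 − α_j) = 8·11 = 88 ≡ 10 (mod 13).
Step 5: correct position 5: c_5 = r_5 − e = 9 − 10 ≡ 12 (mod 13). Hence c = [6, 9, 8, 11, 12].
  Check: interpolating c through the α_i gives m(x) = 4 + 3·x (degree < 2) with m(α_i) = c_i for every i, so c is indeed a codeword.


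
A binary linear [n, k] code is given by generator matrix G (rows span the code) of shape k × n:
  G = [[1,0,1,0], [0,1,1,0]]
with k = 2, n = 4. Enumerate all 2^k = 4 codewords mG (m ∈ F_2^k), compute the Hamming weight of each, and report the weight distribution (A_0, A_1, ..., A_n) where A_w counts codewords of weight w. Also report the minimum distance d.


Weight distribution: A_0 = 1, A_2 = 3. Minimum distance d = 2.

Enumerate all 2^2 = 4 messages m ∈ F_2^2.
For each, compute codeword c = mG in F_2^4, then tally its weight.
  m = 00 → c = 0000, weight = 0.
  m = 10 → c = 1010, weight = 2.
  m = 01 → c = 0110, weight = 2.
  m = 11 → c = 1100, weight = 2.
Tally weights:
  weight 0: 1 codewords.
  weight 2: 3 codewords.
Minimum distance d = smallest w > 0 with A_w > 0 = 2.
Sanity: Σ A_w = 4 = 2^2 = 4 ✓.


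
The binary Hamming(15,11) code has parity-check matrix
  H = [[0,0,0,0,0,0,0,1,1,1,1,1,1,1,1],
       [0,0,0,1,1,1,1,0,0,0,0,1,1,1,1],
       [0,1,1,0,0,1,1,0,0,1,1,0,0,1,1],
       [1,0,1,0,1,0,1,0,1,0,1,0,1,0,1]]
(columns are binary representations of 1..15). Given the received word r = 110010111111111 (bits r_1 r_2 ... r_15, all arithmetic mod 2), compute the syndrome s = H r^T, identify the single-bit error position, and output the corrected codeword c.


s = (0, 0, 0, 1)^T, error position = 1, corrected codeword c = 010010111111111

Compute s = H r^T mod 2 one row at a time:
  s_1 = 1 + 1 + 1 + 1 + 1 + 1 + 1 + 1 = 8 ≡ 0 (mod 2).
  s_2 = 0 + 1 + 0 + 1 + 1 + 1 + 1 + 1 = 6 ≡ 0 (mod 2).
  s_3 = 1 + 0 + 0 + 1 + 1 + 1 + 1 + 1 = 6 ≡ 0 (mod 2).
  s_4 = 1 + 0 + 1 + 1 + 1 + 1 + 1 + 1 = 7 ≡ 1 (mod 2).
s = (0, 0, 0, 1)^T — this equals column 1 of H (binary 0001), so error is at position 1.
Correct: flip bit 1 of r = 110010111111111 to get c = 010010111111111.
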